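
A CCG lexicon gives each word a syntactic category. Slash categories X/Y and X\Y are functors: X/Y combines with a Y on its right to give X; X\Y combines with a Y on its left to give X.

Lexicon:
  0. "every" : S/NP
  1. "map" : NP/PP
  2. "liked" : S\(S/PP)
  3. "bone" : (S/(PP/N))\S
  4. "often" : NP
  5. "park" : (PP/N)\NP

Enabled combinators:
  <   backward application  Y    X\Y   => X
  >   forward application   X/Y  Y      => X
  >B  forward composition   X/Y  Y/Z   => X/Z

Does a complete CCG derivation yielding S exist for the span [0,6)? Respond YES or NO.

[0,6] S   >
  [0,4] S/(PP/N)   <
    [0,3] S   <
      [0,2] S/PP   >B
        [0,1] "every" : S/NP
        [1,2] "map" : NP/PP
      [2,3] "liked" : S\(S/PP)
    [3,4] "bone" : (S/(PP/N))\S
  [4,6] PP/N   <
    [4,5] "often" : NP
    [5,6] "park" : (PP/N)\NP

YES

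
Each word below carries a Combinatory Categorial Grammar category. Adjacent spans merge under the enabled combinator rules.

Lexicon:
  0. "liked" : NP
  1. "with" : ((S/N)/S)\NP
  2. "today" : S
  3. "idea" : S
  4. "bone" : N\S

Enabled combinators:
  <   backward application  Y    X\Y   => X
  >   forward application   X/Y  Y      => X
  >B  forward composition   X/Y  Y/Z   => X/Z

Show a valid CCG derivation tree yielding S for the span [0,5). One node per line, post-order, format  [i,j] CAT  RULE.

[0,5] S   >
  [0,3] S/N   >
    [0,2] (S/N)/S   <
      [0,1] "liked" : NP
      [1,2] "with" : ((S/N)/S)\NP
    [2,3] "today" : S
  [3,5] N   <
    [3,4] "idea" : S
    [4,5] "bone" : N\S

[0,1] NP  lex  "liked"
[1,2] ((S/N)/S)\NP  lex  "with"
[0,2] (S/N)/S  <  k=1
[2,3] S  lex  "today"
[0,3] S/N  >  k=2
[3,4] S  lex  "idea"
[4,5] N\S  lex  "bone"
[3,5] N  <  k=4
[0,5] S  >  k=3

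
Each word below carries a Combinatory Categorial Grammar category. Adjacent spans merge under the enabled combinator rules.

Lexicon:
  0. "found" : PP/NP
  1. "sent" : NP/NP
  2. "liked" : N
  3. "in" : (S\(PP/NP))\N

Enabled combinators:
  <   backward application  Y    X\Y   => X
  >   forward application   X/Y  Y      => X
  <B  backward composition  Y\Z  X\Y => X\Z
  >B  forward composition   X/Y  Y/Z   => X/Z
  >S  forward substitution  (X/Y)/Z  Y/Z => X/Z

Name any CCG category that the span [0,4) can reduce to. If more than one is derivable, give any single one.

S

[0,4] S   <
  [0,2] PP/NP   >B
    [0,1] "found" : PP/NP
    [1,2] "sent" : NP/NP
  [2,4] S\(PP/NP)   <
    [2,3] "liked" : N
    [3,4] "in" : (S\(PP/NP))\N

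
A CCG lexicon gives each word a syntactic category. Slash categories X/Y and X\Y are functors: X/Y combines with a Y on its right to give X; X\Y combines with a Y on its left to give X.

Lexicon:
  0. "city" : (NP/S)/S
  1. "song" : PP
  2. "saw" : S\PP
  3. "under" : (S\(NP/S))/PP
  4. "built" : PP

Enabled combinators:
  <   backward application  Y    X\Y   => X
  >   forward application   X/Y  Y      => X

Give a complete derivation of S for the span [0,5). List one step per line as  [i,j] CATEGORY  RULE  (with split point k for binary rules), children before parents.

[0,5] S   <
  [0,3] NP/S   >
    [0,1] "city" : (NP/S)/S
    [1,3] S   <
      [1,2] "song" : PP
      [2,3] "saw" : S\PP
  [3,5] S\(NP/S)   >
    [3,4] "under" : (S\(NP/S))/PP
    [4,5] "built" : PP

[0,1] (NP/S)/S  lex  "city"
[1,2] PP  lex  "song"
[2,3] S\PP  lex  "saw"
[1,3] S  <  k=2
[0,3] NP/S  >  k=1
[3,4] (S\(NP/S))/PP  lex  "under"
[4,5] PP  lex  "built"
[3,5] S\(NP/S)  >  k=4
[0,5] S  <  k=3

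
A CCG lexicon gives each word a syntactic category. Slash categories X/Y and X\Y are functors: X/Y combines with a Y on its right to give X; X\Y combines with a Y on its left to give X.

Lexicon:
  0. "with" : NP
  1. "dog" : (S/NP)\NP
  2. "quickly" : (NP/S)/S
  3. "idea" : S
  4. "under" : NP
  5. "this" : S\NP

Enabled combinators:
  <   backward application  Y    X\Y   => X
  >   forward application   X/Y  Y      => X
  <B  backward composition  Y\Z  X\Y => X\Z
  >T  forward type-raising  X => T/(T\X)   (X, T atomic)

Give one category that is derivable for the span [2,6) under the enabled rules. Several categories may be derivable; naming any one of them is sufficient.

NP

[0,6] S   >
  [0,2] S/NP   <
    [0,1] "with" : NP
    [1,2] "dog" : (S/NP)\NP
  [2,6] NP   >
    [2,4] NP/S   >
      [2,3] "quickly" : (NP/S)/S
      [3,4] "idea" : S
    [4,6] S   >
      [4,5] S/(S\NP)   >T
        [4,5] "under" : NP
      [5,6] "this" : S\NP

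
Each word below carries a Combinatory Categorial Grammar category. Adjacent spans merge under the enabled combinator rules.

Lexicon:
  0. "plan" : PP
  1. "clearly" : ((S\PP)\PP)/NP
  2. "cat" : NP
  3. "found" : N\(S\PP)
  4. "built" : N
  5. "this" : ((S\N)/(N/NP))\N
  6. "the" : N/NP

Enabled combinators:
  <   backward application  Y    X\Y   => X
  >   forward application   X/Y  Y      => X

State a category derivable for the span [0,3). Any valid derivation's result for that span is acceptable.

S\PP

[0,7] S   <
  [0,4] N   <
    [0,3] S\PP   <
      [0,1] "plan" : PP
      [1,3] (S\PP)\PP   >
        [1,2] "clearly" : ((S\PP)\PP)/NP
        [2,3] "cat" : NP
    [3,4] "found" : N\(S\PP)
  [4,7] S\N   >
    [4,6] (S\N)/(N/NP)   <
      [4,5] "built" : N
      [5,6] "this" : ((S\N)/(N/NP))\N
    [6,7] "the" : N/NP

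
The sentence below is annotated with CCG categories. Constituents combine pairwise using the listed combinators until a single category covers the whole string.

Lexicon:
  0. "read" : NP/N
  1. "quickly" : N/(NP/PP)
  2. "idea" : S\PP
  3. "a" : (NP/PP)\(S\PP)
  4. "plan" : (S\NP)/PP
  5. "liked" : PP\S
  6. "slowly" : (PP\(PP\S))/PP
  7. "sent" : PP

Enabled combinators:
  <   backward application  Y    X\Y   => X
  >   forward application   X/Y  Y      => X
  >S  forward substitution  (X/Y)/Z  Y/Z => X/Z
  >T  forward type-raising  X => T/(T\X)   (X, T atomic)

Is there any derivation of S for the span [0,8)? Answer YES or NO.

YES

[0,8] S   <
  [0,4] NP   >
    [0,1] "read" : NP/N
    [1,4] N   >
      [1,2] "quickly" : N/(NP/PP)
      [2,4] NP/PP   <
        [2,3] "idea" : S\PP
        [3,4] "a" : (NP/PP)\(S\PP)
  [4,8] S\NP   >
    [4,5] "plan" : (S\NP)/PP
    [5,8] PP   <
      [5,6] "liked" : PP\S
      [6,8] PP\(PP\S)   >
        [6,7] "slowly" : (PP\(PP\S))/PP
        [7,8] "sent" : PP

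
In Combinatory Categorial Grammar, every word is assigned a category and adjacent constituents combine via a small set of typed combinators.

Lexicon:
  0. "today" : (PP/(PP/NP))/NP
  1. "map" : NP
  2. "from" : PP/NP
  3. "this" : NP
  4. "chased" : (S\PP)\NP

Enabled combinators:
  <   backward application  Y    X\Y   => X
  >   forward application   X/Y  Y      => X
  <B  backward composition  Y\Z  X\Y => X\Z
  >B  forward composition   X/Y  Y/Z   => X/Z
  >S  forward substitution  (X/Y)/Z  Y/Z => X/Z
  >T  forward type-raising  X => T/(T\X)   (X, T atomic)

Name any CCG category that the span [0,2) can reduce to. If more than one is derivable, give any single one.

PP/(PP/NP)

[0,5] S   <
  [0,3] PP   >
    [0,2] PP/(PP/NP)   >
      [0,1] "today" : (PP/(PP/NP))/NP
      [1,2] "map" : NP
    [2,3] "from" : PP/NP
  [3,5] S\PP   <
    [3,4] "this" : NP
    [4,5] "chased" : (S\PP)\NP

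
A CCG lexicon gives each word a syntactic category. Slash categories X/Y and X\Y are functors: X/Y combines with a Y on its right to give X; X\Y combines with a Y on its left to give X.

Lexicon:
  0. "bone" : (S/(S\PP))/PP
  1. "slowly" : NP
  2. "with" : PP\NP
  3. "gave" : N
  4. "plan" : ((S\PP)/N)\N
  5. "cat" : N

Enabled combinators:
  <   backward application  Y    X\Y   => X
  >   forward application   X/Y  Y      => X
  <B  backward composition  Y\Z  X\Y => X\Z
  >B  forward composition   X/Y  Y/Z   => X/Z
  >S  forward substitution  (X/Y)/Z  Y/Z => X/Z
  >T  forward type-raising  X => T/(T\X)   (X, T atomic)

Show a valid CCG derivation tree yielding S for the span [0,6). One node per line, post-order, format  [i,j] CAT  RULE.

[0,6] S   >
  [0,3] S/(S\PP)   >
    [0,1] "bone" : (S/(S\PP))/PP
    [1,3] PP   <
      [1,2] "slowly" : NP
      [2,3] "with" : PP\NP
  [3,6] S\PP   >
    [3,5] (S\PP)/N   <
      [3,4] "gave" : N
      [4,5] "plan" : ((S\PP)/N)\N
    [5,6] "cat" : N

[0,1] (S/(S\PP))/PP  lex  "bone"
[1,2] NP  lex  "slowly"
[2,3] PP\NP  lex  "with"
[1,3] PP  <  k=2
[0,3] S/(S\PP)  >  k=1
[3,4] N  lex  "gave"
[4,5] ((S\PP)/N)\N  lex  "plan"
[3,5] (S\PP)/N  <  k=4
[5,6] N  lex  "cat"
[3,6] S\PP  >  k=5
[0,6] S  >  k=3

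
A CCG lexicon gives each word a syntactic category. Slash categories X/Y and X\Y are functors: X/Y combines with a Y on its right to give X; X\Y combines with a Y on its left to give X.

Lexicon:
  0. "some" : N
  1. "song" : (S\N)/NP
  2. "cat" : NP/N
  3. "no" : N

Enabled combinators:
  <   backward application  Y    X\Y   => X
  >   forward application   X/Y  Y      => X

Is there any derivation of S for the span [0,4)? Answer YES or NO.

YES

[0,4] S   <
  [0,1] "some" : N
  [1,4] S\N   >
    [1,2] "song" : (S\N)/NP
    [2,4] NP   >
      [2,3] "cat" : NP/N
      [3,4] "no" : N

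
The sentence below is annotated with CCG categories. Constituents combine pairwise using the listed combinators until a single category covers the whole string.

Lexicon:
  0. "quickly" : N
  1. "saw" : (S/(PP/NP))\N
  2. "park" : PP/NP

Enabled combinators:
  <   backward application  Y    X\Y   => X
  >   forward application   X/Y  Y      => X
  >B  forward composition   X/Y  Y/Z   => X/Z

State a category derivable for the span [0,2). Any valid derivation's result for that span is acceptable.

[0,3] S   >
  [0,2] S/(PP/NP)   <
    [0,1] "quickly" : N
    [1,2] "saw" : (S/(PP/NP))\N
  [2,3] "park" : PP/NP

S/(PP/NP)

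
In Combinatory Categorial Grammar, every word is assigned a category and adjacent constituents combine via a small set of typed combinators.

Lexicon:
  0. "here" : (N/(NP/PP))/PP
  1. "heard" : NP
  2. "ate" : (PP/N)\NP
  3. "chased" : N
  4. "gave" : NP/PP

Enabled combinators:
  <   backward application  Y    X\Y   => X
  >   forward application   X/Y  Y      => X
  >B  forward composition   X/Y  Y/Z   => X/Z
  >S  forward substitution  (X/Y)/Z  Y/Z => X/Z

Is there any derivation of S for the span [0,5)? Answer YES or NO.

(N/(NP/PP))/PP NP (PP/N)\NP N NP/PP
CKY chart[0,5] = {N}; S ∉ chart

NO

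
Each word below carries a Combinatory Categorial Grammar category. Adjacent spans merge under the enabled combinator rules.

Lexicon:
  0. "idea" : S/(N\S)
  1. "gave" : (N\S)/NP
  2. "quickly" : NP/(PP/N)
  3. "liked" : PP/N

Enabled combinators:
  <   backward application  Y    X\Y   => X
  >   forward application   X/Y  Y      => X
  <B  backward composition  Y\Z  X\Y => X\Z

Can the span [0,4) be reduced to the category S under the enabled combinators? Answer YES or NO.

YES

[0,4] S   >
  [0,1] "idea" : S/(N\S)
  [1,4] N\S   >
    [1,2] "gave" : (N\S)/NP
    [2,4] NP   >
      [2,3] "quickly" : NP/(PP/N)
      [3,4] "liked" : PP/N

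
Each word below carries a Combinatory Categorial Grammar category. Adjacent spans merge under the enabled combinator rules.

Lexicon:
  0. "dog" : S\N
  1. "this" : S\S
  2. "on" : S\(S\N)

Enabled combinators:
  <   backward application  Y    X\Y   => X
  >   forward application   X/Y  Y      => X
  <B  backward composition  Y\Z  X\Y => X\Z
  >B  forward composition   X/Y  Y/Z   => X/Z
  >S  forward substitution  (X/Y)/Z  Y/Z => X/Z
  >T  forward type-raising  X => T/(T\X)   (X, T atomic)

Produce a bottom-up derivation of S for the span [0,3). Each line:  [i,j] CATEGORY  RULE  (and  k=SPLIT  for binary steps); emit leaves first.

[0,1] S\N  lex  "dog"
[1,2] S\S  lex  "this"
[0,2] S\N  <B  k=1
[2,3] S\(S\N)  lex  "on"
[0,3] S  <  k=2

[0,3] S   <
  [0,2] S\N   <B
    [0,1] "dog" : S\N
    [1,2] "this" : S\S
  [2,3] "on" : S\(S\N)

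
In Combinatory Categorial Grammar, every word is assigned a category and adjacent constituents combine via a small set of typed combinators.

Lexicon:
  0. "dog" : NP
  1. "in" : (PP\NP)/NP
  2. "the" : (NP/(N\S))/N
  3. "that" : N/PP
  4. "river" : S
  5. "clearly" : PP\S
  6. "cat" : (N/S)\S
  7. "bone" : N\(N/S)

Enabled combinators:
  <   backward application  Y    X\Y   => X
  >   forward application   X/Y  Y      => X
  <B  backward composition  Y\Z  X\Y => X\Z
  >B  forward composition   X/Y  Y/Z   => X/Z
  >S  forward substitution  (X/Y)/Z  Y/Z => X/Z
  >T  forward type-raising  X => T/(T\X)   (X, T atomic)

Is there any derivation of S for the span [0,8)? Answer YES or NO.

NP (PP\NP)/NP (NP/(N\S))/N N/PP S PP\S (N/S)\S N\(N/S)
CKY chart[0,8] = {N/(N\PP), NP/(NP\PP), PP, PP/(NP\NP), PP/(PP\PP), S/(S\PP)}; S ∉ chart

NO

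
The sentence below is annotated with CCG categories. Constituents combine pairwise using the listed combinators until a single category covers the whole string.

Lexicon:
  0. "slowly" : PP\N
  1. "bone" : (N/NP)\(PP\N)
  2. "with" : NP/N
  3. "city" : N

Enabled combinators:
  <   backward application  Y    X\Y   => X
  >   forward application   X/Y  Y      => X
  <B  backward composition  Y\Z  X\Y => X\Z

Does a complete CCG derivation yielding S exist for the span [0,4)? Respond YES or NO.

PP\N (N/NP)\(PP\N) NP/N N
CKY chart[0,4] = {N}; S ∉ chart

NO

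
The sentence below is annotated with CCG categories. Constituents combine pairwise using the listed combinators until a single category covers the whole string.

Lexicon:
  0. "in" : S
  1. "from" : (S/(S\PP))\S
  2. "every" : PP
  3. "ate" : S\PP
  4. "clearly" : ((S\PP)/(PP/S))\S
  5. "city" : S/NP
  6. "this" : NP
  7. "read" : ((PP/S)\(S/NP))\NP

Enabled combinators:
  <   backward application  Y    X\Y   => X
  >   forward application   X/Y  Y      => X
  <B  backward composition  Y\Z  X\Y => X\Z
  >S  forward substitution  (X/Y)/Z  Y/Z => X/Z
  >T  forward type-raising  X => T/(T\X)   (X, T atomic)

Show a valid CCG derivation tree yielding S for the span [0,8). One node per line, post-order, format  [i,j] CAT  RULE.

[0,1] S  lex  "in"
[1,2] (S/(S\PP))\S  lex  "from"
[0,2] S/(S\PP)  <  k=1
[2,3] PP  lex  "every"
[2,3] S/(S\PP)  >T
[3,4] S\PP  lex  "ate"
[2,4] S  >  k=3
[4,5] ((S\PP)/(PP/S))\S  lex  "clearly"
[2,5] (S\PP)/(PP/S)  <  k=4
[5,6] S/NP  lex  "city"
[6,7] NP  lex  "this"
[7,8] ((PP/S)\(S/NP))\NP  lex  "read"
[6,8] (PP/S)\(S/NP)  <  k=7
[5,8] PP/S  <  k=6
[2,8] S\PP  >  k=5
[0,8] S  >  k=2

[0,8] S   >
  [0,2] S/(S\PP)   <
    [0,1] "in" : S
    [1,2] "from" : (S/(S\PP))\S
  [2,8] S\PP   >
    [2,5] (S\PP)/(PP/S)   <
      [2,4] S   >
        [2,3] S/(S\PP)   >T
          [2,3] "every" : PP
        [3,4] "ate" : S\PP
      [4,5] "clearly" : ((S\PP)/(PP/S))\S
    [5,8] PP/S   <
      [5,6] "city" : S/NP
      [6,8] (PP/S)\(S/NP)   <
        [6,7] "this" : NP
        [7,8] "read" : ((PP/S)\(S/NP))\NP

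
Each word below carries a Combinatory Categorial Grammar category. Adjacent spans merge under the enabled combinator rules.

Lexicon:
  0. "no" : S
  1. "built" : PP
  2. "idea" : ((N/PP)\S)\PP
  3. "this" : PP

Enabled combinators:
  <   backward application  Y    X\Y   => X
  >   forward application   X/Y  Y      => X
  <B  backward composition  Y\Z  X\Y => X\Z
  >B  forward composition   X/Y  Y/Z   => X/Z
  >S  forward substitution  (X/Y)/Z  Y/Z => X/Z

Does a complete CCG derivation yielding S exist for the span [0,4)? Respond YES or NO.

S PP ((N/PP)\S)\PP PP
CKY chart[0,4] = {N}; S ∉ chart

NO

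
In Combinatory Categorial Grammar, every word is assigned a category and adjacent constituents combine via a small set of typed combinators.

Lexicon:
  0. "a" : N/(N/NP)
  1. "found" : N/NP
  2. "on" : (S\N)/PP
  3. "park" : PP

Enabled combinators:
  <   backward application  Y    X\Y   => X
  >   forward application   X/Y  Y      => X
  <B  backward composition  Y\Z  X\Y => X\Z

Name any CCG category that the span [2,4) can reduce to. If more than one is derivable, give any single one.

S\N

[0,4] S   <
  [0,2] N   >
    [0,1] "a" : N/(N/NP)
    [1,2] "found" : N/NP
  [2,4] S\N   >
    [2,3] "on" : (S\N)/PP
    [3,4] "park" : PP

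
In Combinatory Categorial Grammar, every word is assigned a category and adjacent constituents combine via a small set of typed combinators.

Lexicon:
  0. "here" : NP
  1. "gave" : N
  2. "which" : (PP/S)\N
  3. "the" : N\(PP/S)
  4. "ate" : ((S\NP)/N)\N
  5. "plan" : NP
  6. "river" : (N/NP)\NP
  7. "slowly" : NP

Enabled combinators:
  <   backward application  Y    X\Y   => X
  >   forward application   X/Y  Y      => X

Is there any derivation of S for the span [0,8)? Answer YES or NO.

[0,8] S   <
  [0,1] "here" : NP
  [1,8] S\NP   >
    [1,5] (S\NP)/N   <
      [1,4] N   <
        [1,3] PP/S   <
          [1,2] "gave" : N
          [2,3] "which" : (PP/S)\N
        [3,4] "the" : N\(PP/S)
      [4,5] "ate" : ((S\NP)/N)\N
    [5,8] N   >
      [5,7] N/NP   <
        [5,6] "plan" : NP
        [6,7] "river" : (N/NP)\NP
      [7,8] "slowly" : NP

YES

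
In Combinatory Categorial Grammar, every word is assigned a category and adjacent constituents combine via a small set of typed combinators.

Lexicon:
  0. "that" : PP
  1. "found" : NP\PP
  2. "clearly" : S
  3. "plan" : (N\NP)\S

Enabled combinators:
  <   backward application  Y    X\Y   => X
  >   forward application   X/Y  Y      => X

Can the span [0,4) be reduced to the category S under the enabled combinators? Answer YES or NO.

PP NP\PP S (N\NP)\S
CKY chart[0,4] = {N}; S ∉ chart

NO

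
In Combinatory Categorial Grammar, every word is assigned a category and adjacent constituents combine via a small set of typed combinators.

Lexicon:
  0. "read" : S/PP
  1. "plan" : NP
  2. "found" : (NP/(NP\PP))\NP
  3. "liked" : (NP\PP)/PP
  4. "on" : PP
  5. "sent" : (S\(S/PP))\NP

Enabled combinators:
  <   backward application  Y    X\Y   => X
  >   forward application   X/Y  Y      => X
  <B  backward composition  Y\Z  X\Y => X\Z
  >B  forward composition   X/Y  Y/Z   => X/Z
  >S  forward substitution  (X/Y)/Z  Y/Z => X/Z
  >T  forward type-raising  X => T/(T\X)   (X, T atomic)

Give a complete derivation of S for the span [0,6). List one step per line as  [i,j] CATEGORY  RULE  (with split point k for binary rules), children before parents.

[0,6] S   <
  [0,1] "read" : S/PP
  [1,6] S\(S/PP)   <
    [1,5] NP   >
      [1,3] NP/(NP\PP)   <
        [1,2] "plan" : NP
        [2,3] "found" : (NP/(NP\PP))\NP
      [3,5] NP\PP   >
        [3,4] "liked" : (NP\PP)/PP
        [4,5] "on" : PP
    [5,6] "sent" : (S\(S/PP))\NP

[0,1] S/PP  lex  "read"
[1,2] NP  lex  "plan"
[2,3] (NP/(NP\PP))\NP  lex  "found"
[1,3] NP/(NP\PP)  <  k=2
[3,4] (NP\PP)/PP  lex  "liked"
[4,5] PP  lex  "on"
[3,5] NP\PP  >  k=4
[1,5] NP  >  k=3
[5,6] (S\(S/PP))\NP  lex  "sent"
[1,6] S\(S/PP)  <  k=5
[0,6] S  <  k=1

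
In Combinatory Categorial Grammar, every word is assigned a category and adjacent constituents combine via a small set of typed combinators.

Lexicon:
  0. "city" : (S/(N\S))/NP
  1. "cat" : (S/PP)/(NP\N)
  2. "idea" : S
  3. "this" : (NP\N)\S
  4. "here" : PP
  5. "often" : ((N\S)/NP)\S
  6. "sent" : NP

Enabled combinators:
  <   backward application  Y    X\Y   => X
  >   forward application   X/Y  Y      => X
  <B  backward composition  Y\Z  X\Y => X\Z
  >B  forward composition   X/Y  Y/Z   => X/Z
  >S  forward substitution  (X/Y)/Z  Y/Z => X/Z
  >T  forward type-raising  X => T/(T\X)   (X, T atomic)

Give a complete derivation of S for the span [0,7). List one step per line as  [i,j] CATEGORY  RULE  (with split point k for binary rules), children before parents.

[0,1] (S/(N\S))/NP  lex  "city"
[1,2] (S/PP)/(NP\N)  lex  "cat"
[2,3] S  lex  "idea"
[3,4] (NP\N)\S  lex  "this"
[2,4] NP\N  <  k=3
[1,4] S/PP  >  k=2
[4,5] PP  lex  "here"
[1,5] S  >  k=4
[5,6] ((N\S)/NP)\S  lex  "often"
[1,6] (N\S)/NP  <  k=5
[0,6] S/NP  >S  k=1
[6,7] NP  lex  "sent"
[0,7] S  >  k=6

[0,7] S   >
  [0,6] S/NP   >S
    [0,1] "city" : (S/(N\S))/NP
    [1,6] (N\S)/NP   <
      [1,5] S   >
        [1,4] S/PP   >
          [1,2] "cat" : (S/PP)/(NP\N)
          [2,4] NP\N   <
            [2,3] "idea" : S
            [3,4] "this" : (NP\N)\S
        [4,5] "here" : PP
      [5,6] "often" : ((N\S)/NP)\S
  [6,7] "sent" : NP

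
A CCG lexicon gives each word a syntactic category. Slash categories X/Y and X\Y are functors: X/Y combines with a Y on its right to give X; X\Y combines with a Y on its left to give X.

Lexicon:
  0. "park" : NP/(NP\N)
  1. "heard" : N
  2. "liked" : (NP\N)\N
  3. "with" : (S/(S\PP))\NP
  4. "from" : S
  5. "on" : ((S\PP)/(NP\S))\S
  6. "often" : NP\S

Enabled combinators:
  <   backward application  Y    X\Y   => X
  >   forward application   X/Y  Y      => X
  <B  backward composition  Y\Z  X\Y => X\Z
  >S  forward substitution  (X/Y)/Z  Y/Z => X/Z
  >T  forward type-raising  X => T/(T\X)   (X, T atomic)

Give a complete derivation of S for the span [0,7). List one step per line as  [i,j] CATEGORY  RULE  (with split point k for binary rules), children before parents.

[0,1] NP/(NP\N)  lex  "park"
[1,2] N  lex  "heard"
[2,3] (NP\N)\N  lex  "liked"
[1,3] NP\N  <  k=2
[0,3] NP  >  k=1
[3,4] (S/(S\PP))\NP  lex  "with"
[0,4] S/(S\PP)  <  k=3
[4,5] S  lex  "from"
[5,6] ((S\PP)/(NP\S))\S  lex  "on"
[4,6] (S\PP)/(NP\S)  <  k=5
[6,7] NP\S  lex  "often"
[4,7] S\PP  >  k=6
[0,7] S  >  k=4

[0,7] S   >
  [0,4] S/(S\PP)   <
    [0,3] NP   >
      [0,1] "park" : NP/(NP\N)
      [1,3] NP\N   <
        [1,2] "heard" : N
        [2,3] "liked" : (NP\N)\N
    [3,4] "with" : (S/(S\PP))\NP
  [4,7] S\PP   >
    [4,6] (S\PP)/(NP\S)   <
      [4,5] "from" : S
      [5,6] "on" : ((S\PP)/(NP\S))\S
    [6,7] "often" : NP\S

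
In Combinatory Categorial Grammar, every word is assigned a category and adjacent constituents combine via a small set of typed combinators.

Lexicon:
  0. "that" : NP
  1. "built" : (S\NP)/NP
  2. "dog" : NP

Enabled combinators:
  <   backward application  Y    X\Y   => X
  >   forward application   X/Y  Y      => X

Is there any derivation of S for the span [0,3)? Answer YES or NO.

[0,3] S   <
  [0,1] "that" : NP
  [1,3] S\NP   >
    [1,2] "built" : (S\NP)/NP
    [2,3] "dog" : NP

YES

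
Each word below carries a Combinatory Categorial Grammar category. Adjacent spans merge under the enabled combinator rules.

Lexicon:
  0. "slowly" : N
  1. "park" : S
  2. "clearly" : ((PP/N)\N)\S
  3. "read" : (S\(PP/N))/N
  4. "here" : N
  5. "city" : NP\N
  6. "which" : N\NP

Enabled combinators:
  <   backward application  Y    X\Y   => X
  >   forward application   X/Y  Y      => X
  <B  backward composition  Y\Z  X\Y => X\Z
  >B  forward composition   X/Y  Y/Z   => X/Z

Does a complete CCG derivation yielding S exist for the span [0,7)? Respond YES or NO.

[0,7] S   <
  [0,3] PP/N   <
    [0,1] "slowly" : N
    [1,3] (PP/N)\N   <
      [1,2] "park" : S
      [2,3] "clearly" : ((PP/N)\N)\S
  [3,7] S\(PP/N)   >
    [3,4] "read" : (S\(PP/N))/N
    [4,7] N   <
      [4,6] NP   <
        [4,5] "here" : N
        [5,6] "city" : NP\N
      [6,7] "which" : N\NP

YES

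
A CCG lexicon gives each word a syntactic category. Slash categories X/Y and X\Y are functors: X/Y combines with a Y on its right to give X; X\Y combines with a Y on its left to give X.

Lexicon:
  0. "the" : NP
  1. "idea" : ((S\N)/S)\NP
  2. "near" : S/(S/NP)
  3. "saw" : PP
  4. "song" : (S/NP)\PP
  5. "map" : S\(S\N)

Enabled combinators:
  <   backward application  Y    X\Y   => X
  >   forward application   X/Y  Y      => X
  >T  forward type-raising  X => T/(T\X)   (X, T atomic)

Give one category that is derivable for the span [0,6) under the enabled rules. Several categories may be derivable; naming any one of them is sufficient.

[0,6] S   <
  [0,5] S\N   >
    [0,2] (S\N)/S   <
      [0,1] "the" : NP
      [1,2] "idea" : ((S\N)/S)\NP
    [2,5] S   >
      [2,3] "near" : S/(S/NP)
      [3,5] S/NP   <
        [3,4] "saw" : PP
        [4,5] "song" : (S/NP)\PP
  [5,6] "map" : S\(S\N)

S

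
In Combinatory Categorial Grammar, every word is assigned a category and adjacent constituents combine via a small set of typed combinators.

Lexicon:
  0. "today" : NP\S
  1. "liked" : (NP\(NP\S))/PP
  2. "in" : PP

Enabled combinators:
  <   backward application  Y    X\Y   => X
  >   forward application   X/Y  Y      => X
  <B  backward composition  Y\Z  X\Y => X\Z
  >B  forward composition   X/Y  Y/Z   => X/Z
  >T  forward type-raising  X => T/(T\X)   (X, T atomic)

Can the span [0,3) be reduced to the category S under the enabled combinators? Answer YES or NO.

NO

NP\S (NP\(NP\S))/PP PP
CKY chart[0,3] = {N/(N\NP), NP, NP/(NP\NP), PP/(PP\NP), S/(S\NP)}; S ∉ chart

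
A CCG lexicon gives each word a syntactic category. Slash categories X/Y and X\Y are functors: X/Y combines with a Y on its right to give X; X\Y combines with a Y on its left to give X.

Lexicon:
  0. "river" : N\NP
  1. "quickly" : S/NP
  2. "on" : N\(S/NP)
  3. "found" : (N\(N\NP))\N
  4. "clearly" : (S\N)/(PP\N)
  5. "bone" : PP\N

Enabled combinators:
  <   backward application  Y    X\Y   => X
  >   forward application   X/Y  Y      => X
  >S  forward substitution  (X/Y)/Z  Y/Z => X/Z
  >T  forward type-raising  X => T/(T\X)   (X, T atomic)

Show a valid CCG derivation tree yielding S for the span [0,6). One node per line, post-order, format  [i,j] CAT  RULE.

[0,6] S   <
  [0,4] N   <
    [0,1] "river" : N\NP
    [1,4] N\(N\NP)   <
      [1,3] N   <
        [1,2] "quickly" : S/NP
        [2,3] "on" : N\(S/NP)
      [3,4] "found" : (N\(N\NP))\N
  [4,6] S\N   >
    [4,5] "clearly" : (S\N)/(PP\N)
    [5,6] "bone" : PP\N

[0,1] N\NP  lex  "river"
[1,2] S/NP  lex  "quickly"
[2,3] N\(S/NP)  lex  "on"
[1,3] N  <  k=2
[3,4] (N\(N\NP))\N  lex  "found"
[1,4] N\(N\NP)  <  k=3
[0,4] N  <  k=1
[4,5] (S\N)/(PP\N)  lex  "clearly"
[5,6] PP\N  lex  "bone"
[4,6] S\N  >  k=5
[0,6] S  <  k=4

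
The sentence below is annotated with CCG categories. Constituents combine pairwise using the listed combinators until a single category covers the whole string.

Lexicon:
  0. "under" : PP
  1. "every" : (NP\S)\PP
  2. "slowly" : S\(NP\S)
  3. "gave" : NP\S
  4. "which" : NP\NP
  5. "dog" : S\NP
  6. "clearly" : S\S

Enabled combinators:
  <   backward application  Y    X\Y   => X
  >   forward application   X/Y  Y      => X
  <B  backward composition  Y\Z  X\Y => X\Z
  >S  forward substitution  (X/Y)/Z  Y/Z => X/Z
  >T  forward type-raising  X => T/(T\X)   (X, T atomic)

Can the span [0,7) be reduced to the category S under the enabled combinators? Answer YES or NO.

YES

[0,7] S   <
  [0,4] NP   <
    [0,1] "under" : PP
    [1,4] NP\PP   <B
      [1,3] S\PP   <B
        [1,2] "every" : (NP\S)\PP
        [2,3] "slowly" : S\(NP\S)
      [3,4] "gave" : NP\S
  [4,7] S\NP   <B
    [4,5] "which" : NP\NP
    [5,7] S\NP   <B
      [5,6] "dog" : S\NP
      [6,7] "clearly" : S\S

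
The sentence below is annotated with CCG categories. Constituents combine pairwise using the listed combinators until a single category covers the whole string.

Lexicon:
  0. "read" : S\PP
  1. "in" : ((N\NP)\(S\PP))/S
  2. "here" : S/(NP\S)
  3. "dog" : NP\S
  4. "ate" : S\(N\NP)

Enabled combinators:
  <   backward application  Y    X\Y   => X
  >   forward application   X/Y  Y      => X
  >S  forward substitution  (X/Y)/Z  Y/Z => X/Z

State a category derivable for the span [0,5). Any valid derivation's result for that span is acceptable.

[0,5] S   <
  [0,4] N\NP   <
    [0,1] "read" : S\PP
    [1,4] (N\NP)\(S\PP)   >
      [1,2] "in" : ((N\NP)\(S\PP))/S
      [2,4] S   >
        [2,3] "here" : S/(NP\S)
        [3,4] "dog" : NP\S
  [4,5] "ate" : S\(N\NP)

S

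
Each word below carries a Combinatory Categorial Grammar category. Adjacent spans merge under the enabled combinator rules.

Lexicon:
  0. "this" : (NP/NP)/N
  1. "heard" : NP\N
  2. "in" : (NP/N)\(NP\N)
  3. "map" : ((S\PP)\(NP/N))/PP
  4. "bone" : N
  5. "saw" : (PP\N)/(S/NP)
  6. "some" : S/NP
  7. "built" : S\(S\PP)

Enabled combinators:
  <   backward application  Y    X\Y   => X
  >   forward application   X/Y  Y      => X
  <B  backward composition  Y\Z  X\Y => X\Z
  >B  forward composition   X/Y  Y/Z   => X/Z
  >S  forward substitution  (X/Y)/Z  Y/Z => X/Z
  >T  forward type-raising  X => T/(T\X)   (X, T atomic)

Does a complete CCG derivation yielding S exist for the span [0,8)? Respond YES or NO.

YES

[0,8] S   <
  [0,7] S\PP   <
    [0,3] NP/N   >S
      [0,1] "this" : (NP/NP)/N
      [1,3] NP/N   <
        [1,2] "heard" : NP\N
        [2,3] "in" : (NP/N)\(NP\N)
    [3,7] (S\PP)\(NP/N)   >
      [3,4] "map" : ((S\PP)\(NP/N))/PP
      [4,7] PP   >
        [4,5] PP/(PP\N)   >T
          [4,5] "bone" : N
        [5,7] PP\N   >
          [5,6] "saw" : (PP\N)/(S/NP)
          [6,7] "some" : S/NP
  [7,8] "built" : S\(S\PP)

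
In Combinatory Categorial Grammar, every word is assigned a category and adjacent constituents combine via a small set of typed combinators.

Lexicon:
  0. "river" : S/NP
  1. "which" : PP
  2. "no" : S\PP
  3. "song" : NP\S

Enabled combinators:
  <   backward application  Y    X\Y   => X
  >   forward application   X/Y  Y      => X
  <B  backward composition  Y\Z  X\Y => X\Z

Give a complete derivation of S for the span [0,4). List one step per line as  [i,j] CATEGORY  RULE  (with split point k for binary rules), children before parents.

[0,4] S   >
  [0,1] "river" : S/NP
  [1,4] NP   <
    [1,3] S   <
      [1,2] "which" : PP
      [2,3] "no" : S\PP
    [3,4] "song" : NP\S

[0,1] S/NP  lex  "river"
[1,2] PP  lex  "which"
[2,3] S\PP  lex  "no"
[1,3] S  <  k=2
[3,4] NP\S  lex  "song"
[1,4] NP  <  k=3
[0,4] S  >  k=1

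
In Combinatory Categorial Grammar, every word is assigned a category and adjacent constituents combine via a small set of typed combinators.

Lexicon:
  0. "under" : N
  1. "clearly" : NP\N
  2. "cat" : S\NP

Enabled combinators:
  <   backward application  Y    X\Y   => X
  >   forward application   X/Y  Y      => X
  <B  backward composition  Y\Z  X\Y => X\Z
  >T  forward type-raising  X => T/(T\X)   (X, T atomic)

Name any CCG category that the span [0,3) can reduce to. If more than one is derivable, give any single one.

[0,3] S   <
  [0,1] "under" : N
  [1,3] S\N   <B
    [1,2] "clearly" : NP\N
    [2,3] "cat" : S\NP

S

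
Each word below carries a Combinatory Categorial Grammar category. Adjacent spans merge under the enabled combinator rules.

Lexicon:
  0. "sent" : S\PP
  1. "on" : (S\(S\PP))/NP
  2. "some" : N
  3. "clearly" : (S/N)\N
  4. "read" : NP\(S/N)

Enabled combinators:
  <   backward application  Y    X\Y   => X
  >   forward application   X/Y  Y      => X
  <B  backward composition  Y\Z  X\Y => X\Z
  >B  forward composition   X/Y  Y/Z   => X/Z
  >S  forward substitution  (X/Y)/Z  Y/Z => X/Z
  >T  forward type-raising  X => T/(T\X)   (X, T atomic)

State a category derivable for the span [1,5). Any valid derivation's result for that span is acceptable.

[0,5] S   <
  [0,1] "sent" : S\PP
  [1,5] S\(S\PP)   >
    [1,2] "on" : (S\(S\PP))/NP
    [2,5] NP   <
      [2,3] "some" : N
      [3,5] NP\N   <B
        [3,4] "clearly" : (S/N)\N
        [4,5] "read" : NP\(S/N)

S\(S\PP)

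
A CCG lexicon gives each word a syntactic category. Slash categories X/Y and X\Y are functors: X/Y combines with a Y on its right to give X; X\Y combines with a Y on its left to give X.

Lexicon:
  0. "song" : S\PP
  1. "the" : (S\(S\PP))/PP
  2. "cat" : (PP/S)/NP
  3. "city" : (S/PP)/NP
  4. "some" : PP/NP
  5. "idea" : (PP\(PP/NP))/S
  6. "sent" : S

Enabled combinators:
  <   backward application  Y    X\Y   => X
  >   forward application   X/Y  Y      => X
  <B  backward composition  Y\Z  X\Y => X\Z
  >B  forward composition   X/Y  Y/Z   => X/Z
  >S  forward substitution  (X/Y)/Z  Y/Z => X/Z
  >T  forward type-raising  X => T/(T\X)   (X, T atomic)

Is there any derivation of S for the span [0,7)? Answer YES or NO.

YES

[0,7] S   <
  [0,1] "song" : S\PP
  [1,7] S\(S\PP)   >
    [1,2] "the" : (S\(S\PP))/PP
    [2,7] PP   <
      [2,5] PP/NP   >S
        [2,3] "cat" : (PP/S)/NP
        [3,5] S/NP   >S
          [3,4] "city" : (S/PP)/NP
          [4,5] "some" : PP/NP
      [5,7] PP\(PP/NP)   >
        [5,6] "idea" : (PP\(PP/NP))/S
        [6,7] "sent" : S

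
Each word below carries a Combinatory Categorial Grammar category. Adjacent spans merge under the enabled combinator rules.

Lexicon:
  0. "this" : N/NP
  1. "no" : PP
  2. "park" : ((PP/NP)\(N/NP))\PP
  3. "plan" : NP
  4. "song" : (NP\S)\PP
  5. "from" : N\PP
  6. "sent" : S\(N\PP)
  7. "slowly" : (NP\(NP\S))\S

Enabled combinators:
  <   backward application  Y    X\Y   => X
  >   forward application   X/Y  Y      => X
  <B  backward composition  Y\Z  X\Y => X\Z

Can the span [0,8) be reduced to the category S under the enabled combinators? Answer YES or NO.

NO

N/NP PP ((PP/NP)\(N/NP))\PP NP (NP\S)\PP N\PP S\(N\PP) (NP\(NP\S))\S
CKY chart[0,8] = {NP}; S ∉ chart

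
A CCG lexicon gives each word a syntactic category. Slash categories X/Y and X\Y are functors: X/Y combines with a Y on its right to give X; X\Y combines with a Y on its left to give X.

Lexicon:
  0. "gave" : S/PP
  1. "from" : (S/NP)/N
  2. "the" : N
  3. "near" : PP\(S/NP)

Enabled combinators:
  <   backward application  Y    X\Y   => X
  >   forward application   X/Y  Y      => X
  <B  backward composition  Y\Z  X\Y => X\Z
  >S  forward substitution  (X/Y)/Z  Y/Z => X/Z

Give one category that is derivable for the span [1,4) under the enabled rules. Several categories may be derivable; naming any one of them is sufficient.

PP

[0,4] S   >
  [0,1] "gave" : S/PP
  [1,4] PP   <
    [1,3] S/NP   >
      [1,2] "from" : (S/NP)/N
      [2,3] "the" : N
    [3,4] "near" : PP\(S/NP)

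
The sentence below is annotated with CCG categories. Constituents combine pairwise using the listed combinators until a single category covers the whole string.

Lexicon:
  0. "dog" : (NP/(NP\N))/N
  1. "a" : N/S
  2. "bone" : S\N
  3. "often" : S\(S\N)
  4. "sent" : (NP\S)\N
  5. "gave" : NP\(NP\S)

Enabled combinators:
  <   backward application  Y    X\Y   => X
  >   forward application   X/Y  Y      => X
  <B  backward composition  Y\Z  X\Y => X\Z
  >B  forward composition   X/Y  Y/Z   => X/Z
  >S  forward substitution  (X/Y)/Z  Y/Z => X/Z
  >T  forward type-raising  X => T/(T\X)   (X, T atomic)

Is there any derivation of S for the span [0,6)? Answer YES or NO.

NO

(NP/(NP\N))/N N/S S\N S\(S\N) (NP\S)\N NP\(NP\S)
CKY chart[0,6] = {(NP/(NP\N))/(N\NP), N/(N\NP), NP, NP/(NP\NP), PP/(PP\NP), S/(S\NP)}; S ∉ chart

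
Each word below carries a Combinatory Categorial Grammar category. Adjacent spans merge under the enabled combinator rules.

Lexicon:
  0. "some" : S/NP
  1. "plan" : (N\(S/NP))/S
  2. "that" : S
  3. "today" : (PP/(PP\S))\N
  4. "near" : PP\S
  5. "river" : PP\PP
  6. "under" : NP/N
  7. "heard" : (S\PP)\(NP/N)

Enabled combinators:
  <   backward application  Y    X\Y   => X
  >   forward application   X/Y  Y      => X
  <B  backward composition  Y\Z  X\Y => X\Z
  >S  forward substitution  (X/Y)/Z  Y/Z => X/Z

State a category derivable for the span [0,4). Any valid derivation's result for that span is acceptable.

[0,8] S   <
  [0,5] PP   >
    [0,4] PP/(PP\S)   <
      [0,3] N   <
        [0,1] "some" : S/NP
        [1,3] N\(S/NP)   >
          [1,2] "plan" : (N\(S/NP))/S
          [2,3] "that" : S
      [3,4] "today" : (PP/(PP\S))\N
    [4,5] "near" : PP\S
  [5,8] S\PP   <B
    [5,6] "river" : PP\PP
    [6,8] S\PP   <
      [6,7] "under" : NP/N
      [7,8] "heard" : (S\PP)\(NP/N)

PP/(PP\S)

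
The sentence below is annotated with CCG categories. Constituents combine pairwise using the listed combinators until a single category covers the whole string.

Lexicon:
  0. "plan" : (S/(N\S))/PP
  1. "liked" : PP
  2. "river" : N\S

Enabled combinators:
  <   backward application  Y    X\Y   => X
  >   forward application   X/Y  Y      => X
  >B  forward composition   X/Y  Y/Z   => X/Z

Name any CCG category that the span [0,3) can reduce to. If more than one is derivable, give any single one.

[0,3] S   >
  [0,2] S/(N\S)   >
    [0,1] "plan" : (S/(N\S))/PP
    [1,2] "liked" : PP
  [2,3] "river" : N\S

S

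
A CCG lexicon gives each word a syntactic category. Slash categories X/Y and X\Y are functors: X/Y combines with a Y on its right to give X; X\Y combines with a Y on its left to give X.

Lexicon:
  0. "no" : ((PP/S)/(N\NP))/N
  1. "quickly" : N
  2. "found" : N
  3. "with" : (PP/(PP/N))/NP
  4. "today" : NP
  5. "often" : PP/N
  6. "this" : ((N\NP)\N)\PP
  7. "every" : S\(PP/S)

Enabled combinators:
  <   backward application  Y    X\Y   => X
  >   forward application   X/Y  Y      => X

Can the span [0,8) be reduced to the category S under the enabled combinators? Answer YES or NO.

YES

[0,8] S   <
  [0,7] PP/S   >
    [0,2] (PP/S)/(N\NP)   >
      [0,1] "no" : ((PP/S)/(N\NP))/N
      [1,2] "quickly" : N
    [2,7] N\NP   <
      [2,3] "found" : N
      [3,7] (N\NP)\N   <
        [3,6] PP   >
          [3,5] PP/(PP/N)   >
            [3,4] "with" : (PP/(PP/N))/NP
            [4,5] "today" : NP
          [5,6] "often" : PP/N
        [6,7] "this" : ((N\NP)\N)\PP
  [7,8] "every" : S\(PP/S)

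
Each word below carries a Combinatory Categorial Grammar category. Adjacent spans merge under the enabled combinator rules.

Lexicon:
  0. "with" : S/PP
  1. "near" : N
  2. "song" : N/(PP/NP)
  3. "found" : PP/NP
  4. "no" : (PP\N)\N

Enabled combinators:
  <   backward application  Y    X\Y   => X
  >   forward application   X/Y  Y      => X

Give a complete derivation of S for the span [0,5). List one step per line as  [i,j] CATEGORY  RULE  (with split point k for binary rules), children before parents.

[0,1] S/PP  lex  "with"
[1,2] N  lex  "near"
[2,3] N/(PP/NP)  lex  "song"
[3,4] PP/NP  lex  "found"
[2,4] N  >  k=3
[4,5] (PP\N)\N  lex  "no"
[2,5] PP\N  <  k=4
[1,5] PP  <  k=2
[0,5] S  >  k=1

[0,5] S   >
  [0,1] "with" : S/PP
  [1,5] PP   <
    [1,2] "near" : N
    [2,5] PP\N   <
      [2,4] N   >
        [2,3] "song" : N/(PP/NP)
        [3,4] "found" : PP/NP
      [4,5] "no" : (PP\N)\N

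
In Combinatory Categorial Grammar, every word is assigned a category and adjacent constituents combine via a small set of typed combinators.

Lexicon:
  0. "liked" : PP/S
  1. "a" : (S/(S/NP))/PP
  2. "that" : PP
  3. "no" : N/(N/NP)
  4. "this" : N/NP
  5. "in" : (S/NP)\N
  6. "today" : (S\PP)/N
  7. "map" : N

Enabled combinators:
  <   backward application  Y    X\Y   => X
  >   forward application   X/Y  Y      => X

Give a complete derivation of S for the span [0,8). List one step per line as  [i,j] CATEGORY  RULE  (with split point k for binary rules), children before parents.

[0,8] S   <
  [0,6] PP   >
    [0,1] "liked" : PP/S
    [1,6] S   >
      [1,3] S/(S/NP)   >
        [1,2] "a" : (S/(S/NP))/PP
        [2,3] "that" : PP
      [3,6] S/NP   <
        [3,5] N   >
          [3,4] "no" : N/(N/NP)
          [4,5] "this" : N/NP
        [5,6] "in" : (S/NP)\N
  [6,8] S\PP   >
    [6,7] "today" : (S\PP)/N
    [7,8] "map" : N

[0,1] PP/S  lex  "liked"
[1,2] (S/(S/NP))/PP  lex  "a"
[2,3] PP  lex  "that"
[1,3] S/(S/NP)  >  k=2
[3,4] N/(N/NP)  lex  "no"
[4,5] N/NP  lex  "this"
[3,5] N  >  k=4
[5,6] (S/NP)\N  lex  "in"
[3,6] S/NP  <  k=5
[1,6] S  >  k=3
[0,6] PP  >  k=1
[6,7] (S\PP)/N  lex  "today"
[7,8] N  lex  "map"
[6,8] S\PP  >  k=7
[0,8] S  <  k=6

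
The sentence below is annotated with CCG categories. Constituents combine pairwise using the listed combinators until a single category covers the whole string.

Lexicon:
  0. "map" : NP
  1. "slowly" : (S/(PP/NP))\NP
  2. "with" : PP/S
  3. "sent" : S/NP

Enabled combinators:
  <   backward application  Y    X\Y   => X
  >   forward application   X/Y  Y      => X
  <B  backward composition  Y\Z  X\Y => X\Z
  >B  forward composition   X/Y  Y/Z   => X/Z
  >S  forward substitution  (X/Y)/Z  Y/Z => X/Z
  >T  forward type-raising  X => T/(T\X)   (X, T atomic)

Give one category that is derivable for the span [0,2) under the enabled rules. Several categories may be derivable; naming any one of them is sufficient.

S/(PP/NP)

[0,4] S   >
  [0,2] S/(PP/NP)   <
    [0,1] "map" : NP
    [1,2] "slowly" : (S/(PP/NP))\NP
  [2,4] PP/NP   >B
    [2,3] "with" : PP/S
    [3,4] "sent" : S/NP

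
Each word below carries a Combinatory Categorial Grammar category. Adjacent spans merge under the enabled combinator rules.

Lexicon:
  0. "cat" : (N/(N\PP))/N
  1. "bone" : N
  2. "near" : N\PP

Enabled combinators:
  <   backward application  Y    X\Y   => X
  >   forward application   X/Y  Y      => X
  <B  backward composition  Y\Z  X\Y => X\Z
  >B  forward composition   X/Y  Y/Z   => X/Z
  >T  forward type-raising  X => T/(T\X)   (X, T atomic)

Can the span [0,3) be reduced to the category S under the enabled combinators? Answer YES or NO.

(N/(N\PP))/N N N\PP
CKY chart[0,3] = {N, N/(N\N), NP/(NP\N), PP/(PP\N), S/(S\N)}; S ∉ chart

NO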